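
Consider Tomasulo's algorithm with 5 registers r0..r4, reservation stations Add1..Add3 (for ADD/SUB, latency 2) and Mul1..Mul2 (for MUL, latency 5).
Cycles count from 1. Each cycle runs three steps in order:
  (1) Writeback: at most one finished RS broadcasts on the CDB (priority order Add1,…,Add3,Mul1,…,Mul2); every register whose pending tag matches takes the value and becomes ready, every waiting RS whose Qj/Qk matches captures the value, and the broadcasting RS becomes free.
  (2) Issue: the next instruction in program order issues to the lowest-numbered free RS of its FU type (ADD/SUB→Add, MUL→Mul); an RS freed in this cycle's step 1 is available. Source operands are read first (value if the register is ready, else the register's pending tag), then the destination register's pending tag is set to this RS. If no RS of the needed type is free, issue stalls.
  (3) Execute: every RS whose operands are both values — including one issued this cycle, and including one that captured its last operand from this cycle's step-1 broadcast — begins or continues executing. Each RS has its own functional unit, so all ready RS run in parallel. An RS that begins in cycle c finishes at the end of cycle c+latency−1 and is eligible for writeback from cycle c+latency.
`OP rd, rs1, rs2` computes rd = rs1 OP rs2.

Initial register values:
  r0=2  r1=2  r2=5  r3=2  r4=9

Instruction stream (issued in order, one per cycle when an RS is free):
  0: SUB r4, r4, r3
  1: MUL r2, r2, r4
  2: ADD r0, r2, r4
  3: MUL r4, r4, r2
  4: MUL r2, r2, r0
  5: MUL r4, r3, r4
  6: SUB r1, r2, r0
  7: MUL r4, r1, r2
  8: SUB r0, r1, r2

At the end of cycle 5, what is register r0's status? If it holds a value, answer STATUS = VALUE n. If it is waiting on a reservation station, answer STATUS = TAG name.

  c1: issue SUB r4<-Add1  regs: r0:2,r1:2,r2:5,r3:2,r4:Add1
  c2: issue MUL r2<-Mul1  regs: r0:2,r1:2,r2:Mul1,r3:2,r4:Add1
  c3: CDB Add1=7; issue ADD r0<-Add1  regs: r0:Add1,r1:2,r2:Mul1,r3:2,r4:7
  c4: issue MUL r4<-Mul2  regs: r0:Add1,r1:2,r2:Mul1,r3:2,r4:Mul2
  c5: stall  regs: r0:Add1,r1:2,r2:Mul1,r3:2,r4:Mul2

STATUS = TAG Add1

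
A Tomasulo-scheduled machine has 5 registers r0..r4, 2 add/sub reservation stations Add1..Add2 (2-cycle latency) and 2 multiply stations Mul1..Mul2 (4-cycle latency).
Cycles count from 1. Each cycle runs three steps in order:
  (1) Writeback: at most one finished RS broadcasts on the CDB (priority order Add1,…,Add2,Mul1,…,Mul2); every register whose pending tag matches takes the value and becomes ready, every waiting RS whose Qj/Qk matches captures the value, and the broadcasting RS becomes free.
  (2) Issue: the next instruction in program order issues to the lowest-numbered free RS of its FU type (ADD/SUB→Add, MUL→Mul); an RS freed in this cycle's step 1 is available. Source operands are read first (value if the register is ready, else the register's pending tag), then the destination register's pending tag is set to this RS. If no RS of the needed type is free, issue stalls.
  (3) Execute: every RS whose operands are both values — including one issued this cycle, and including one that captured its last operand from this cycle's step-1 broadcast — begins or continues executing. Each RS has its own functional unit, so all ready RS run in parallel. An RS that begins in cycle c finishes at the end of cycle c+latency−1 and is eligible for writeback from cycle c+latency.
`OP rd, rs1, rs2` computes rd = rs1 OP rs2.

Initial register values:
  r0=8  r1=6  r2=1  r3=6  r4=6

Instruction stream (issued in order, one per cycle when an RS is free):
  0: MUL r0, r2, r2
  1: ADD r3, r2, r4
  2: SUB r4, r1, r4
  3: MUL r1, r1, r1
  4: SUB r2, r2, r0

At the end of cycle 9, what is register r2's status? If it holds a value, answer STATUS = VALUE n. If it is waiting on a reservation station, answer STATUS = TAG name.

STATUS = VALUE 0

cycle 1: issue MUL r0<-Mul1 // r0:Mul1,r1:6,r2:1,r3:6,r4:6
cycle 2: issue ADD r3<-Add1 // r0:Mul1,r1:6,r2:1,r3:Add1,r4:6
cycle 3: issue SUB r4<-Add2 // r0:Mul1,r1:6,r2:1,r3:Add1,r4:Add2
cycle 4: CDB Add1=7; issue MUL r1<-Mul2 // r0:Mul1,r1:Mul2,r2:1,r3:7,r4:Add2
cycle 5: CDB Add2=0; issue SUB r2<-Add1 // r0:Mul1,r1:Mul2,r2:Add1,r3:7,r4:0
cycle 6: CDB Mul1=1 // r0:1,r1:Mul2,r2:Add1,r3:7,r4:0
cycle 7: - // r0:1,r1:Mul2,r2:Add1,r3:7,r4:0
cycle 8: CDB Add1=0 // r0:1,r1:Mul2,r2:0,r3:7,r4:0
cycle 9: CDB Mul2=36 // r0:1,r1:36,r2:0,r3:7,r4:0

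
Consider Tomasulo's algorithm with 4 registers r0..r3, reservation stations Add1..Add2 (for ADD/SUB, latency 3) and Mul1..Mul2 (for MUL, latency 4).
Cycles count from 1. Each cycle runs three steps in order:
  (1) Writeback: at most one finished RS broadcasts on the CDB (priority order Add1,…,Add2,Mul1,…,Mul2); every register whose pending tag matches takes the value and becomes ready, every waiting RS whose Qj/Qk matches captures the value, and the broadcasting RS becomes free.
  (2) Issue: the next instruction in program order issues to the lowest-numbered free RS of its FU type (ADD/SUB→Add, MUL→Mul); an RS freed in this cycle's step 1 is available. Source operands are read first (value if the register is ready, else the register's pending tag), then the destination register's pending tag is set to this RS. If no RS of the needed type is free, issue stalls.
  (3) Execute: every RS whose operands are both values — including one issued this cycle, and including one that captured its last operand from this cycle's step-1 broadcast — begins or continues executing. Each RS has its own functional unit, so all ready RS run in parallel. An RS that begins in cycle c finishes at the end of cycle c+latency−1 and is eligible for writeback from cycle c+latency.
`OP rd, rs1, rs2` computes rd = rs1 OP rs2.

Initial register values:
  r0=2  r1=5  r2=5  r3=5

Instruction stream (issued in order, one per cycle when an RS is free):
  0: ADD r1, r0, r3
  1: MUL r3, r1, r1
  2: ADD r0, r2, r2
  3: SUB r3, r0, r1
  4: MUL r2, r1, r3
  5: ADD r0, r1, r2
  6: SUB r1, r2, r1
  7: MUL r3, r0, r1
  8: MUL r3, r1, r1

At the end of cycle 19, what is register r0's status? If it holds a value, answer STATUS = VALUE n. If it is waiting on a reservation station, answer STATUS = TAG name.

STATUS = VALUE 28

cycle 1: issue ADD r1<-Add1 // r0:2,r1:Add1,r2:5,r3:5
cycle 2: issue MUL r3<-Mul1 // r0:2,r1:Add1,r2:5,r3:Mul1
cycle 3: issue ADD r0<-Add2 // r0:Add2,r1:Add1,r2:5,r3:Mul1
cycle 4: CDB Add1=7; issue SUB r3<-Add1 // r0:Add2,r1:7,r2:5,r3:Add1
cycle 5: issue MUL r2<-Mul2 // r0:Add2,r1:7,r2:Mul2,r3:Add1
cycle 6: CDB Add2=10; issue ADD r0<-Add2 // r0:Add2,r1:7,r2:Mul2,r3:Add1
cycle 7: stall // r0:Add2,r1:7,r2:Mul2,r3:Add1
cycle 8: CDB Mul1=49; stall // r0:Add2,r1:7,r2:Mul2,r3:Add1
cycle 9: CDB Add1=3; issue SUB r1<-Add1 // r0:Add2,r1:Add1,r2:Mul2,r3:3
cycle 10: issue MUL r3<-Mul1 // r0:Add2,r1:Add1,r2:Mul2,r3:Mul1
cycle 11: stall // r0:Add2,r1:Add1,r2:Mul2,r3:Mul1
cycle 12: stall // r0:Add2,r1:Add1,r2:Mul2,r3:Mul1
cycle 13: CDB Mul2=21; issue MUL r3<-Mul2 // r0:Add2,r1:Add1,r2:21,r3:Mul2
cycle 14: - // r0:Add2,r1:Add1,r2:21,r3:Mul2
cycle 15: - // r0:Add2,r1:Add1,r2:21,r3:Mul2
cycle 16: CDB Add1=14 // r0:Add2,r1:14,r2:21,r3:Mul2
cycle 17: CDB Add2=28 // r0:28,r1:14,r2:21,r3:Mul2
cycle 18: - // r0:28,r1:14,r2:21,r3:Mul2
cycle 19: - // r0:28,r1:14,r2:21,r3:Mul2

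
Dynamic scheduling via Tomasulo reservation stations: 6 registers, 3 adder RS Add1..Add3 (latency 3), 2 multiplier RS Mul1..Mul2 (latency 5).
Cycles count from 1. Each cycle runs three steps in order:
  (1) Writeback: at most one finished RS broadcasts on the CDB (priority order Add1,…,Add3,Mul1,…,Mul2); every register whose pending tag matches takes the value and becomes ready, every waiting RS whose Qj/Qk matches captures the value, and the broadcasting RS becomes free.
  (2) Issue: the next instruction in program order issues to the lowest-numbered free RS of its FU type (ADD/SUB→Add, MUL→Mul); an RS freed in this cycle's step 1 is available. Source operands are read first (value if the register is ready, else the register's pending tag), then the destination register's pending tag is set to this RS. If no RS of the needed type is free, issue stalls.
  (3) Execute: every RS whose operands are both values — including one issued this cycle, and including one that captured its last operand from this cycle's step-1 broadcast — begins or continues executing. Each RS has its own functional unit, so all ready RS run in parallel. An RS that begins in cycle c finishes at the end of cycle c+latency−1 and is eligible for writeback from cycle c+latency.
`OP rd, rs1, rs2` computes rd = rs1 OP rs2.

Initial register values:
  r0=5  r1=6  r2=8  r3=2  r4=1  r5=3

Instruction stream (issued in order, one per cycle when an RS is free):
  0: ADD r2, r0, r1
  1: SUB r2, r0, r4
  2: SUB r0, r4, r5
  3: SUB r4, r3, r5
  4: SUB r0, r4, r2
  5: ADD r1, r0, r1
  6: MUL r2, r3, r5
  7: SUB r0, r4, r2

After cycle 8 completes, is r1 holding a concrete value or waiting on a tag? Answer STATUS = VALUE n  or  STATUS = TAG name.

STATUS = TAG Add3

  c1: issue ADD r2<-Add1  regs: r0:5,r1:6,r2:Add1,r3:2,r4:1,r5:3
  c2: issue SUB r2<-Add2  regs: r0:5,r1:6,r2:Add2,r3:2,r4:1,r5:3
  c3: issue SUB r0<-Add3  regs: r0:Add3,r1:6,r2:Add2,r3:2,r4:1,r5:3
  c4: CDB Add1=11; issue SUB r4<-Add1  regs: r0:Add3,r1:6,r2:Add2,r3:2,r4:Add1,r5:3
  c5: CDB Add2=4; issue SUB r0<-Add2  regs: r0:Add2,r1:6,r2:4,r3:2,r4:Add1,r5:3
  c6: CDB Add3=-2; issue ADD r1<-Add3  regs: r0:Add2,r1:Add3,r2:4,r3:2,r4:Add1,r5:3
  c7: CDB Add1=-1; issue MUL r2<-Mul1  regs: r0:Add2,r1:Add3,r2:Mul1,r3:2,r4:-1,r5:3
  c8: issue SUB r0<-Add1  regs: r0:Add1,r1:Add3,r2:Mul1,r3:2,r4:-1,r5:3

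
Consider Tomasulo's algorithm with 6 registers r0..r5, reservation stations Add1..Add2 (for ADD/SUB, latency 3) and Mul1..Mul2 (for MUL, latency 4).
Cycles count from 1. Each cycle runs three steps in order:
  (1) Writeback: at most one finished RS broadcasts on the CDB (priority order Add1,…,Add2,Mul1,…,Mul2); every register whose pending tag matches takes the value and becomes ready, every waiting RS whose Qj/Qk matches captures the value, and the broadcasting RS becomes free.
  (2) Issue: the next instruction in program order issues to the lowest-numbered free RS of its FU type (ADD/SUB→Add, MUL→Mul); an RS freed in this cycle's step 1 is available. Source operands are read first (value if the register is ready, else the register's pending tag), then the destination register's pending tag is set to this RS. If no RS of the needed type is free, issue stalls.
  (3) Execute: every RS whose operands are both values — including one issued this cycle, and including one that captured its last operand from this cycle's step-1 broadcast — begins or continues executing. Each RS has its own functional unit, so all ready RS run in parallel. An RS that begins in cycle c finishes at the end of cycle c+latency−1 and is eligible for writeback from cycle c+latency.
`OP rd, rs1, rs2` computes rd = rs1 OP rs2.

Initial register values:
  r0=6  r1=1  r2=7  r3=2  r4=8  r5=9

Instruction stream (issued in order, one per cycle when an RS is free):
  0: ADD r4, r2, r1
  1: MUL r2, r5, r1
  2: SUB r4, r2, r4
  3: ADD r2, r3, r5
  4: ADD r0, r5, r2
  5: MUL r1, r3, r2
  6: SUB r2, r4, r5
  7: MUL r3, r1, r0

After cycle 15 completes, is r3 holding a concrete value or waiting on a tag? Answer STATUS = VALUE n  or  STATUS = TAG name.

  c1: issue ADD r4<-Add1  regs: r0:6,r1:1,r2:7,r3:2,r4:Add1,r5:9
  c2: issue MUL r2<-Mul1  regs: r0:6,r1:1,r2:Mul1,r3:2,r4:Add1,r5:9
  c3: issue SUB r4<-Add2  regs: r0:6,r1:1,r2:Mul1,r3:2,r4:Add2,r5:9
  c4: CDB Add1=8; issue ADD r2<-Add1  regs: r0:6,r1:1,r2:Add1,r3:2,r4:Add2,r5:9
  c5: stall  regs: r0:6,r1:1,r2:Add1,r3:2,r4:Add2,r5:9
  c6: CDB Mul1=9; stall  regs: r0:6,r1:1,r2:Add1,r3:2,r4:Add2,r5:9
  c7: CDB Add1=11; issue ADD r0<-Add1  regs: r0:Add1,r1:1,r2:11,r3:2,r4:Add2,r5:9
  c8: issue MUL r1<-Mul1  regs: r0:Add1,r1:Mul1,r2:11,r3:2,r4:Add2,r5:9
  c9: CDB Add2=1; issue SUB r2<-Add2  regs: r0:Add1,r1:Mul1,r2:Add2,r3:2,r4:1,r5:9
  c10: CDB Add1=20; issue MUL r3<-Mul2  regs: r0:20,r1:Mul1,r2:Add2,r3:Mul2,r4:1,r5:9
  c11: -  regs: r0:20,r1:Mul1,r2:Add2,r3:Mul2,r4:1,r5:9
  c12: CDB Add2=-8  regs: r0:20,r1:Mul1,r2:-8,r3:Mul2,r4:1,r5:9
  c13: CDB Mul1=22  regs: r0:20,r1:22,r2:-8,r3:Mul2,r4:1,r5:9
  c14: -  regs: r0:20,r1:22,r2:-8,r3:Mul2,r4:1,r5:9
  c15: -  regs: r0:20,r1:22,r2:-8,r3:Mul2,r4:1,r5:9

STATUS = TAG Mul2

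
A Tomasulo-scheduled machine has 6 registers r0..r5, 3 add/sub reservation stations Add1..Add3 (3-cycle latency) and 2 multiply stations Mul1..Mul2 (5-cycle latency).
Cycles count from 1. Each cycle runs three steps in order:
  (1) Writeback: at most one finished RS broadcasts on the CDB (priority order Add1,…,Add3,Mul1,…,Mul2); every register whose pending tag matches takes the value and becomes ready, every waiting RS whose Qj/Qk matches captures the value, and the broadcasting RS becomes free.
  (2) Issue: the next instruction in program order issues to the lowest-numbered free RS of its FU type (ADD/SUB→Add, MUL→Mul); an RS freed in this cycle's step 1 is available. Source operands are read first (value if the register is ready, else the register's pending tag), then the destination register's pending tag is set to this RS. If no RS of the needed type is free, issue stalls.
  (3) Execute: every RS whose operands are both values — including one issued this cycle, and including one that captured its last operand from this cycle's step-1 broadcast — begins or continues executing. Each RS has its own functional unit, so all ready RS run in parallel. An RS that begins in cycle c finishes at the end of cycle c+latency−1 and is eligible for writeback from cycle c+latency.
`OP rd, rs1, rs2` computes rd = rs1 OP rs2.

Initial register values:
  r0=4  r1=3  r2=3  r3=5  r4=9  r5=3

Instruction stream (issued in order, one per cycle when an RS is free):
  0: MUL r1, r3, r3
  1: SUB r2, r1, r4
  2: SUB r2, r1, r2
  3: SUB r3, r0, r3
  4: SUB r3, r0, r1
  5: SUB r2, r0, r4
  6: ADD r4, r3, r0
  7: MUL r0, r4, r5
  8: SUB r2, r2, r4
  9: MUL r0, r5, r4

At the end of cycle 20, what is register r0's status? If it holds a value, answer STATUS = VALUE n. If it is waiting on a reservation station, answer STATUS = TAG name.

cycle 1: issue MUL r1<-Mul1 // r0:4,r1:Mul1,r2:3,r3:5,r4:9,r5:3
cycle 2: issue SUB r2<-Add1 // r0:4,r1:Mul1,r2:Add1,r3:5,r4:9,r5:3
cycle 3: issue SUB r2<-Add2 // r0:4,r1:Mul1,r2:Add2,r3:5,r4:9,r5:3
cycle 4: issue SUB r3<-Add3 // r0:4,r1:Mul1,r2:Add2,r3:Add3,r4:9,r5:3
cycle 5: stall // r0:4,r1:Mul1,r2:Add2,r3:Add3,r4:9,r5:3
cycle 6: CDB Mul1=25; stall // r0:4,r1:25,r2:Add2,r3:Add3,r4:9,r5:3
cycle 7: CDB Add3=-1; issue SUB r3<-Add3 // r0:4,r1:25,r2:Add2,r3:Add3,r4:9,r5:3
cycle 8: stall // r0:4,r1:25,r2:Add2,r3:Add3,r4:9,r5:3
cycle 9: CDB Add1=16; issue SUB r2<-Add1 // r0:4,r1:25,r2:Add1,r3:Add3,r4:9,r5:3
cycle 10: CDB Add3=-21; issue ADD r4<-Add3 // r0:4,r1:25,r2:Add1,r3:-21,r4:Add3,r5:3
cycle 11: issue MUL r0<-Mul1 // r0:Mul1,r1:25,r2:Add1,r3:-21,r4:Add3,r5:3
cycle 12: CDB Add1=-5; issue SUB r2<-Add1 // r0:Mul1,r1:25,r2:Add1,r3:-21,r4:Add3,r5:3
cycle 13: CDB Add2=9; issue MUL r0<-Mul2 // r0:Mul2,r1:25,r2:Add1,r3:-21,r4:Add3,r5:3
cycle 14: CDB Add3=-17 // r0:Mul2,r1:25,r2:Add1,r3:-21,r4:-17,r5:3
cycle 15: - // r0:Mul2,r1:25,r2:Add1,r3:-21,r4:-17,r5:3
cycle 16: - // r0:Mul2,r1:25,r2:Add1,r3:-21,r4:-17,r5:3
cycle 17: CDB Add1=12 // r0:Mul2,r1:25,r2:12,r3:-21,r4:-17,r5:3
cycle 18: - // r0:Mul2,r1:25,r2:12,r3:-21,r4:-17,r5:3
cycle 19: CDB Mul1=-51 // r0:Mul2,r1:25,r2:12,r3:-21,r4:-17,r5:3
cycle 20: CDB Mul2=-51 // r0:-51,r1:25,r2:12,r3:-21,r4:-17,r5:3

STATUS = VALUE -51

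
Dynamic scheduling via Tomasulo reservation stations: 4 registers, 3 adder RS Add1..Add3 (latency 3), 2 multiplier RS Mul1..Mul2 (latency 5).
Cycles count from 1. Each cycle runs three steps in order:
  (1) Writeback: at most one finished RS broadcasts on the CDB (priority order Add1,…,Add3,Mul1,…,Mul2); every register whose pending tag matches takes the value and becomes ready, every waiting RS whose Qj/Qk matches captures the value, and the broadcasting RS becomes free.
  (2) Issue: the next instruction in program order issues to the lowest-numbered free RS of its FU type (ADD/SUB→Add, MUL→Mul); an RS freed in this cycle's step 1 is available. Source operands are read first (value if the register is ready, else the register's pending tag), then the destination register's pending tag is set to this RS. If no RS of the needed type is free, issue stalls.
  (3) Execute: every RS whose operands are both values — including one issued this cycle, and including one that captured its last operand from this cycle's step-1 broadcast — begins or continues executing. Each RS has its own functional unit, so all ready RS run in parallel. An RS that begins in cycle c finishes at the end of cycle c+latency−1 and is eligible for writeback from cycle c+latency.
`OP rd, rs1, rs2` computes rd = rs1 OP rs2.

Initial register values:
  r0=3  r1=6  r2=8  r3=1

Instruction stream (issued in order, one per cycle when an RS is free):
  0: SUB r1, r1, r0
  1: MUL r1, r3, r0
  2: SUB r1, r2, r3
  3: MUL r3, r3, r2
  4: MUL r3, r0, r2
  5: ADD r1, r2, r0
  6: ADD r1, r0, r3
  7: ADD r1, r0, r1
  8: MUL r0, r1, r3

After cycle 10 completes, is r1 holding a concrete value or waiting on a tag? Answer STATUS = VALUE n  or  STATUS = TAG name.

STATUS = TAG Add3

cycle 1: issue SUB r1<-Add1 // r0:3,r1:Add1,r2:8,r3:1
cycle 2: issue MUL r1<-Mul1 // r0:3,r1:Mul1,r2:8,r3:1
cycle 3: issue SUB r1<-Add2 // r0:3,r1:Add2,r2:8,r3:1
cycle 4: CDB Add1=3; issue MUL r3<-Mul2 // r0:3,r1:Add2,r2:8,r3:Mul2
cycle 5: stall // r0:3,r1:Add2,r2:8,r3:Mul2
cycle 6: CDB Add2=7; stall // r0:3,r1:7,r2:8,r3:Mul2
cycle 7: CDB Mul1=3; issue MUL r3<-Mul1 // r0:3,r1:7,r2:8,r3:Mul1
cycle 8: issue ADD r1<-Add1 // r0:3,r1:Add1,r2:8,r3:Mul1
cycle 9: CDB Mul2=8; issue ADD r1<-Add2 // r0:3,r1:Add2,r2:8,r3:Mul1
cycle 10: issue ADD r1<-Add3 // r0:3,r1:Add3,r2:8,r3:Mul1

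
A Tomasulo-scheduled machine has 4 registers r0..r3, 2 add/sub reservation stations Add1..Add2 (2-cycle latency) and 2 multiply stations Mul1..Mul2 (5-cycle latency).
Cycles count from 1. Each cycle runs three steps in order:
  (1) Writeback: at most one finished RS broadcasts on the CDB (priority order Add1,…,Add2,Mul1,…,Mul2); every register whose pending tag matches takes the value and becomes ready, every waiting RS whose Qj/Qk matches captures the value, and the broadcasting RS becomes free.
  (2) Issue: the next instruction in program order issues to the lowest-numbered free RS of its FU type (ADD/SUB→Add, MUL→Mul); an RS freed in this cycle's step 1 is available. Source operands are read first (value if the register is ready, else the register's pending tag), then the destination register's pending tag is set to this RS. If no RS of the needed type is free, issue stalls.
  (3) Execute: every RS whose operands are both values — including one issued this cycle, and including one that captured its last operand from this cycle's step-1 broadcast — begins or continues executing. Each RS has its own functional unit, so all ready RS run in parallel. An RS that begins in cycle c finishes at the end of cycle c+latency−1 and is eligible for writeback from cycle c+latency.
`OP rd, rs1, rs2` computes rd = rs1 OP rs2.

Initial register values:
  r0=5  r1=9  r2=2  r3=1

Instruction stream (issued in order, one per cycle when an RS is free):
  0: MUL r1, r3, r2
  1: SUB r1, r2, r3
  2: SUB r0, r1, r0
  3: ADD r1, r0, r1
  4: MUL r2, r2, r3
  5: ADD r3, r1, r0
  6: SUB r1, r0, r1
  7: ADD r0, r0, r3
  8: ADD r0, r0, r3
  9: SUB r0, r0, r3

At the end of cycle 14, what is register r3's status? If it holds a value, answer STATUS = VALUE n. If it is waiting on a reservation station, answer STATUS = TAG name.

STATUS = VALUE -7

cycle 1: issue MUL r1<-Mul1 // r0:5,r1:Mul1,r2:2,r3:1
cycle 2: issue SUB r1<-Add1 // r0:5,r1:Add1,r2:2,r3:1
cycle 3: issue SUB r0<-Add2 // r0:Add2,r1:Add1,r2:2,r3:1
cycle 4: CDB Add1=1; issue ADD r1<-Add1 // r0:Add2,r1:Add1,r2:2,r3:1
cycle 5: issue MUL r2<-Mul2 // r0:Add2,r1:Add1,r2:Mul2,r3:1
cycle 6: CDB Add2=-4; issue ADD r3<-Add2 // r0:-4,r1:Add1,r2:Mul2,r3:Add2
cycle 7: CDB Mul1=2; stall // r0:-4,r1:Add1,r2:Mul2,r3:Add2
cycle 8: CDB Add1=-3; issue SUB r1<-Add1 // r0:-4,r1:Add1,r2:Mul2,r3:Add2
cycle 9: stall // r0:-4,r1:Add1,r2:Mul2,r3:Add2
cycle 10: CDB Add1=-1; issue ADD r0<-Add1 // r0:Add1,r1:-1,r2:Mul2,r3:Add2
cycle 11: CDB Add2=-7; issue ADD r0<-Add2 // r0:Add2,r1:-1,r2:Mul2,r3:-7
cycle 12: CDB Mul2=2; stall // r0:Add2,r1:-1,r2:2,r3:-7
cycle 13: CDB Add1=-11; issue SUB r0<-Add1 // r0:Add1,r1:-1,r2:2,r3:-7
cycle 14: - // r0:Add1,r1:-1,r2:2,r3:-7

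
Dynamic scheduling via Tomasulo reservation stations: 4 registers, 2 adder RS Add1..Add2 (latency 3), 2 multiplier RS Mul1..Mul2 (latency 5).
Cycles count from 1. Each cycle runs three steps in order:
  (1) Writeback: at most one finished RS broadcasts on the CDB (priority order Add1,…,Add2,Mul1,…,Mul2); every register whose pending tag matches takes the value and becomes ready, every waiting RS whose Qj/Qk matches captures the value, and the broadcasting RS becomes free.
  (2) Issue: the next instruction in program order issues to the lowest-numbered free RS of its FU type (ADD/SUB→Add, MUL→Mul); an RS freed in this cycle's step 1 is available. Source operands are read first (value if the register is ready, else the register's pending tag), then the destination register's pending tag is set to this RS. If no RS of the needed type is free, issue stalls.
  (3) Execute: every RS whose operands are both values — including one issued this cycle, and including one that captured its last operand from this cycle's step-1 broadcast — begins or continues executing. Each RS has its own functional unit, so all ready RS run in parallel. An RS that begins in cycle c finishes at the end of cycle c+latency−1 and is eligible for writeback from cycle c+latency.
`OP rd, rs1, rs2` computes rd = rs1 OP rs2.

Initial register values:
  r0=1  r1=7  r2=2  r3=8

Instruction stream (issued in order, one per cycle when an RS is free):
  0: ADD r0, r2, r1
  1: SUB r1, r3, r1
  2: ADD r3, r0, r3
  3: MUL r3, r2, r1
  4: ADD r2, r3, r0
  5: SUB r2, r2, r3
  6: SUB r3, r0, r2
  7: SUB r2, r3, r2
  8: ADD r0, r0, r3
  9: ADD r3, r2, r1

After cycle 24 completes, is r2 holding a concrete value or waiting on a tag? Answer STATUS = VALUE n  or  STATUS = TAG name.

STATUS = VALUE -9

cycle 1: issue ADD r0<-Add1 // r0:Add1,r1:7,r2:2,r3:8
cycle 2: issue SUB r1<-Add2 // r0:Add1,r1:Add2,r2:2,r3:8
cycle 3: stall // r0:Add1,r1:Add2,r2:2,r3:8
cycle 4: CDB Add1=9; issue ADD r3<-Add1 // r0:9,r1:Add2,r2:2,r3:Add1
cycle 5: CDB Add2=1; issue MUL r3<-Mul1 // r0:9,r1:1,r2:2,r3:Mul1
cycle 6: issue ADD r2<-Add2 // r0:9,r1:1,r2:Add2,r3:Mul1
cycle 7: CDB Add1=17; issue SUB r2<-Add1 // r0:9,r1:1,r2:Add1,r3:Mul1
cycle 8: stall // r0:9,r1:1,r2:Add1,r3:Mul1
cycle 9: stall // r0:9,r1:1,r2:Add1,r3:Mul1
cycle 10: CDB Mul1=2; stall // r0:9,r1:1,r2:Add1,r3:2
cycle 11: stall // r0:9,r1:1,r2:Add1,r3:2
cycle 12: stall // r0:9,r1:1,r2:Add1,r3:2
cycle 13: CDB Add2=11; issue SUB r3<-Add2 // r0:9,r1:1,r2:Add1,r3:Add2
cycle 14: stall // r0:9,r1:1,r2:Add1,r3:Add2
cycle 15: stall // r0:9,r1:1,r2:Add1,r3:Add2
cycle 16: CDB Add1=9; issue SUB r2<-Add1 // r0:9,r1:1,r2:Add1,r3:Add2
cycle 17: stall // r0:9,r1:1,r2:Add1,r3:Add2
cycle 18: stall // r0:9,r1:1,r2:Add1,r3:Add2
cycle 19: CDB Add2=0; issue ADD r0<-Add2 // r0:Add2,r1:1,r2:Add1,r3:0
cycle 20: stall // r0:Add2,r1:1,r2:Add1,r3:0
cycle 21: stall // r0:Add2,r1:1,r2:Add1,r3:0
cycle 22: CDB Add1=-9; issue ADD r3<-Add1 // r0:Add2,r1:1,r2:-9,r3:Add1
cycle 23: CDB Add2=9 // r0:9,r1:1,r2:-9,r3:Add1
cycle 24: - // r0:9,r1:1,r2:-9,r3:Add1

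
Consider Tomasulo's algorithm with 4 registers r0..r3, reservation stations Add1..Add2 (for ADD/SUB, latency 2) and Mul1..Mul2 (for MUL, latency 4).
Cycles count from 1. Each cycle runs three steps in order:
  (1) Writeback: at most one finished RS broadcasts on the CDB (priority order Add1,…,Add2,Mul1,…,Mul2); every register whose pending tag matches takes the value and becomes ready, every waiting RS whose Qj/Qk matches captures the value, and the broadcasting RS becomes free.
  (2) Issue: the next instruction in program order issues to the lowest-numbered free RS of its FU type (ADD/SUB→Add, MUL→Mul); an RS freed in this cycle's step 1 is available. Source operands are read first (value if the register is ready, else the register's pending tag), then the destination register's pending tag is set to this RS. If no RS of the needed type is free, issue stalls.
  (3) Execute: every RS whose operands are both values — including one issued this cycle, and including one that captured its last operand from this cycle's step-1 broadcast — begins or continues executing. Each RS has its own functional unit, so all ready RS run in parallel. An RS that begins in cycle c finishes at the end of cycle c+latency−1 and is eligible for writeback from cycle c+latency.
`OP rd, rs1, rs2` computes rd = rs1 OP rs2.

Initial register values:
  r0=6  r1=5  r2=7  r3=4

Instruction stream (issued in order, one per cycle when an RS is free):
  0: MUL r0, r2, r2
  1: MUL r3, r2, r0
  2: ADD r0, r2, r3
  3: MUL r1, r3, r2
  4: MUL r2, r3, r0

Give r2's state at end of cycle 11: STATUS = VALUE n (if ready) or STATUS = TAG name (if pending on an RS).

c1: issue MUL r0<-Mul1 | r0:Mul1,r1:5,r2:7,r3:4
c2: issue MUL r3<-Mul2 | r0:Mul1,r1:5,r2:7,r3:Mul2
c3: issue ADD r0<-Add1 | r0:Add1,r1:5,r2:7,r3:Mul2
c4: stall | r0:Add1,r1:5,r2:7,r3:Mul2
c5: CDB Mul1=49; issue MUL r1<-Mul1 | r0:Add1,r1:Mul1,r2:7,r3:Mul2
c6: stall | r0:Add1,r1:Mul1,r2:7,r3:Mul2
c7: stall | r0:Add1,r1:Mul1,r2:7,r3:Mul2
c8: stall | r0:Add1,r1:Mul1,r2:7,r3:Mul2
c9: CDB Mul2=343; issue MUL r2<-Mul2 | r0:Add1,r1:Mul1,r2:Mul2,r3:343
c10: - | r0:Add1,r1:Mul1,r2:Mul2,r3:343
c11: CDB Add1=350 | r0:350,r1:Mul1,r2:Mul2,r3:343

STATUS = TAG Mul2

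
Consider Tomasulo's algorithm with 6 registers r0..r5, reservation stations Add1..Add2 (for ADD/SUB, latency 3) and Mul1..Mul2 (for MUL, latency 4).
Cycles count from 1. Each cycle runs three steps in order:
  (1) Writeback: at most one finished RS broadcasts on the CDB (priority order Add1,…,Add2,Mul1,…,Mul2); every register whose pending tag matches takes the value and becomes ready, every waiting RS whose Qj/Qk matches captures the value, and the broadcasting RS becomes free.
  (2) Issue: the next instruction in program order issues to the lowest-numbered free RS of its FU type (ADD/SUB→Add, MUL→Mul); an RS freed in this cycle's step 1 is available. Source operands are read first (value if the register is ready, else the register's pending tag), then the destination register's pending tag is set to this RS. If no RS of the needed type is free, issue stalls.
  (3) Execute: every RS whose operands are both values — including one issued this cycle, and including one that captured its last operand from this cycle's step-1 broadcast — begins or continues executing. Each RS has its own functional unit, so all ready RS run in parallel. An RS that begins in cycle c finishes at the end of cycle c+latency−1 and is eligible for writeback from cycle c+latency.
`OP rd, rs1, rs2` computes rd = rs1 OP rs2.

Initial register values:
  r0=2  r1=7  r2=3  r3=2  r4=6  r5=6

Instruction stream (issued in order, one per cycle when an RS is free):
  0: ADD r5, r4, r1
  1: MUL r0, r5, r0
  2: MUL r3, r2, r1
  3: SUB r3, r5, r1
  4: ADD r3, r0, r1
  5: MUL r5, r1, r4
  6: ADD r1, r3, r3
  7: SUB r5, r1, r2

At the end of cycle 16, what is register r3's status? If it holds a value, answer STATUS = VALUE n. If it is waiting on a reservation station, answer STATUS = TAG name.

cycle 1: issue ADD r5<-Add1 // r0:2,r1:7,r2:3,r3:2,r4:6,r5:Add1
cycle 2: issue MUL r0<-Mul1 // r0:Mul1,r1:7,r2:3,r3:2,r4:6,r5:Add1
cycle 3: issue MUL r3<-Mul2 // r0:Mul1,r1:7,r2:3,r3:Mul2,r4:6,r5:Add1
cycle 4: CDB Add1=13; issue SUB r3<-Add1 // r0:Mul1,r1:7,r2:3,r3:Add1,r4:6,r5:13
cycle 5: issue ADD r3<-Add2 // r0:Mul1,r1:7,r2:3,r3:Add2,r4:6,r5:13
cycle 6: stall // r0:Mul1,r1:7,r2:3,r3:Add2,r4:6,r5:13
cycle 7: CDB Add1=6; stall // r0:Mul1,r1:7,r2:3,r3:Add2,r4:6,r5:13
cycle 8: CDB Mul1=26; issue MUL r5<-Mul1 // r0:26,r1:7,r2:3,r3:Add2,r4:6,r5:Mul1
cycle 9: CDB Mul2=21; issue ADD r1<-Add1 // r0:26,r1:Add1,r2:3,r3:Add2,r4:6,r5:Mul1
cycle 10: stall // r0:26,r1:Add1,r2:3,r3:Add2,r4:6,r5:Mul1
cycle 11: CDB Add2=33; issue SUB r5<-Add2 // r0:26,r1:Add1,r2:3,r3:33,r4:6,r5:Add2
cycle 12: CDB Mul1=42 // r0:26,r1:Add1,r2:3,r3:33,r4:6,r5:Add2
cycle 13: - // r0:26,r1:Add1,r2:3,r3:33,r4:6,r5:Add2
cycle 14: CDB Add1=66 // r0:26,r1:66,r2:3,r3:33,r4:6,r5:Add2
cycle 15: - // r0:26,r1:66,r2:3,r3:33,r4:6,r5:Add2
cycle 16: - // r0:26,r1:66,r2:3,r3:33,r4:6,r5:Add2

STATUS = VALUE 33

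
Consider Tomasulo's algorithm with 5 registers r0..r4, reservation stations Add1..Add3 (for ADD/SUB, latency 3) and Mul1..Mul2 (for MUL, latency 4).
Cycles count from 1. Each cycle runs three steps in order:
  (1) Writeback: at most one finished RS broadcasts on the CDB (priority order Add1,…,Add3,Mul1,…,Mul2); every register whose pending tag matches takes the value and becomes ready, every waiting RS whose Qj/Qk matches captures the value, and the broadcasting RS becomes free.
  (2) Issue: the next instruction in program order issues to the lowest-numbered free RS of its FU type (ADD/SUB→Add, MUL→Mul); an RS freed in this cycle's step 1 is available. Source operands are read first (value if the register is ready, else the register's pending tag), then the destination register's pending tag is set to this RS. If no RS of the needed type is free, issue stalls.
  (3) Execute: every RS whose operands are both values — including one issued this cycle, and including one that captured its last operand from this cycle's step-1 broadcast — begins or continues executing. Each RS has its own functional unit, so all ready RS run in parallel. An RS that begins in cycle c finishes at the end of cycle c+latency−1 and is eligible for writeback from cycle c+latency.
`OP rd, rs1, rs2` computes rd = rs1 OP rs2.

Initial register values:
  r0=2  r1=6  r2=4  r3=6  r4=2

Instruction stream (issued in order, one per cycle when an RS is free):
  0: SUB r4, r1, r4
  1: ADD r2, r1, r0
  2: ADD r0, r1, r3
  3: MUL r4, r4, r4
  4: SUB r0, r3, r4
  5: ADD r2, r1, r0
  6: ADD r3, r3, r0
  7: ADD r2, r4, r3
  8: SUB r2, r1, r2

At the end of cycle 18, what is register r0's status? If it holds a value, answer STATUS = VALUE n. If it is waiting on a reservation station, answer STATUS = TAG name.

STATUS = VALUE -10

cycle 1: issue SUB r4<-Add1 // r0:2,r1:6,r2:4,r3:6,r4:Add1
cycle 2: issue ADD r2<-Add2 // r0:2,r1:6,r2:Add2,r3:6,r4:Add1
cycle 3: issue ADD r0<-Add3 // r0:Add3,r1:6,r2:Add2,r3:6,r4:Add1
cycle 4: CDB Add1=4; issue MUL r4<-Mul1 // r0:Add3,r1:6,r2:Add2,r3:6,r4:Mul1
cycle 5: CDB Add2=8; issue SUB r0<-Add1 // r0:Add1,r1:6,r2:8,r3:6,r4:Mul1
cycle 6: CDB Add3=12; issue ADD r2<-Add2 // r0:Add1,r1:6,r2:Add2,r3:6,r4:Mul1
cycle 7: issue ADD r3<-Add3 // r0:Add1,r1:6,r2:Add2,r3:Add3,r4:Mul1
cycle 8: CDB Mul1=16; stall // r0:Add1,r1:6,r2:Add2,r3:Add3,r4:16
cycle 9: stall // r0:Add1,r1:6,r2:Add2,r3:Add3,r4:16
cycle 10: stall // r0:Add1,r1:6,r2:Add2,r3:Add3,r4:16
cycle 11: CDB Add1=-10; issue ADD r2<-Add1 // r0:-10,r1:6,r2:Add1,r3:Add3,r4:16
cycle 12: stall // r0:-10,r1:6,r2:Add1,r3:Add3,r4:16
cycle 13: stall // r0:-10,r1:6,r2:Add1,r3:Add3,r4:16
cycle 14: CDB Add2=-4; issue SUB r2<-Add2 // r0:-10,r1:6,r2:Add2,r3:Add3,r4:16
cycle 15: CDB Add3=-4 // r0:-10,r1:6,r2:Add2,r3:-4,r4:16
cycle 16: - // r0:-10,r1:6,r2:Add2,r3:-4,r4:16
cycle 17: - // r0:-10,r1:6,r2:Add2,r3:-4,r4:16
cycle 18: CDB Add1=12 // r0:-10,r1:6,r2:Add2,r3:-4,r4:16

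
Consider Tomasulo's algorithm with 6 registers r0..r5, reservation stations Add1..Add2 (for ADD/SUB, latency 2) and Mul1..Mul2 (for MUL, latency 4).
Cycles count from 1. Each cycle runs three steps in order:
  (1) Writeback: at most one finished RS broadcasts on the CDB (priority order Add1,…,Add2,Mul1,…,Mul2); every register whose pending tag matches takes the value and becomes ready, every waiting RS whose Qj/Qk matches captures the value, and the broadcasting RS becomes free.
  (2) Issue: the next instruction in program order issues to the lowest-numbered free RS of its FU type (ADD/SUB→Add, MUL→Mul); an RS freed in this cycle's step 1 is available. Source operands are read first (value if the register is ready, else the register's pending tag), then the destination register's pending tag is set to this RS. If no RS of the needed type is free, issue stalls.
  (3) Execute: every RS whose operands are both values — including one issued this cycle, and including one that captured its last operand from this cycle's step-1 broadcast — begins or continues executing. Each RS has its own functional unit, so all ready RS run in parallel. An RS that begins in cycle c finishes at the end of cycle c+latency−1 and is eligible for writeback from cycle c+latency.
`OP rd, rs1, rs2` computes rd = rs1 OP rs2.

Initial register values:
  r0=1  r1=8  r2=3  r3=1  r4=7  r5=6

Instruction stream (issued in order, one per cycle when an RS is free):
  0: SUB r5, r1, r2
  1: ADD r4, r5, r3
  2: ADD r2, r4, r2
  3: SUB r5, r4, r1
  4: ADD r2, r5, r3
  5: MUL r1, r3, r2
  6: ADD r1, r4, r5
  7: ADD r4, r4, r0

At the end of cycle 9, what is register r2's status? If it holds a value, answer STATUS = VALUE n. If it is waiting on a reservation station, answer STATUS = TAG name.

STATUS = TAG Add1

c1: issue SUB r5<-Add1 | r0:1,r1:8,r2:3,r3:1,r4:7,r5:Add1
c2: issue ADD r4<-Add2 | r0:1,r1:8,r2:3,r3:1,r4:Add2,r5:Add1
c3: CDB Add1=5; issue ADD r2<-Add1 | r0:1,r1:8,r2:Add1,r3:1,r4:Add2,r5:5
c4: stall | r0:1,r1:8,r2:Add1,r3:1,r4:Add2,r5:5
c5: CDB Add2=6; issue SUB r5<-Add2 | r0:1,r1:8,r2:Add1,r3:1,r4:6,r5:Add2
c6: stall | r0:1,r1:8,r2:Add1,r3:1,r4:6,r5:Add2
c7: CDB Add1=9; issue ADD r2<-Add1 | r0:1,r1:8,r2:Add1,r3:1,r4:6,r5:Add2
c8: CDB Add2=-2; issue MUL r1<-Mul1 | r0:1,r1:Mul1,r2:Add1,r3:1,r4:6,r5:-2
c9: issue ADD r1<-Add2 | r0:1,r1:Add2,r2:Add1,r3:1,r4:6,r5:-2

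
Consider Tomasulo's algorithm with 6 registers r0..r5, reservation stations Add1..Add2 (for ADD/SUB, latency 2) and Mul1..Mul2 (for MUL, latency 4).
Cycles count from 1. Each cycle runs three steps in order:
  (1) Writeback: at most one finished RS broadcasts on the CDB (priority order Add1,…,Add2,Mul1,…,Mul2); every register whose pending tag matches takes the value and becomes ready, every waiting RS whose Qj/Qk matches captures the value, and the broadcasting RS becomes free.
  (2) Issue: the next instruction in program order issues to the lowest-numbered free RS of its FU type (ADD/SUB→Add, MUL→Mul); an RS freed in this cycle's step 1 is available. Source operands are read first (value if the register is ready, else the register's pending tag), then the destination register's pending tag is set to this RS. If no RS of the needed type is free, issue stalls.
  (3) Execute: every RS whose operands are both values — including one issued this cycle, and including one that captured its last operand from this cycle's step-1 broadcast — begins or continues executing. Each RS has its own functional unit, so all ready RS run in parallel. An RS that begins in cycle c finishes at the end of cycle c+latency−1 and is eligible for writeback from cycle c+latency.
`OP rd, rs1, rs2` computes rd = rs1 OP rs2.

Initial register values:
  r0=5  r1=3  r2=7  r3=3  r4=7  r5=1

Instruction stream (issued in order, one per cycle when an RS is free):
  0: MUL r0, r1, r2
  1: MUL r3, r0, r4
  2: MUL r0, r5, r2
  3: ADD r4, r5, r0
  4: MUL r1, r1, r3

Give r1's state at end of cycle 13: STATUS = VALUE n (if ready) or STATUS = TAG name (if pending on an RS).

c1: issue MUL r0<-Mul1 | r0:Mul1,r1:3,r2:7,r3:3,r4:7,r5:1
c2: issue MUL r3<-Mul2 | r0:Mul1,r1:3,r2:7,r3:Mul2,r4:7,r5:1
c3: stall | r0:Mul1,r1:3,r2:7,r3:Mul2,r4:7,r5:1
c4: stall | r0:Mul1,r1:3,r2:7,r3:Mul2,r4:7,r5:1
c5: CDB Mul1=21; issue MUL r0<-Mul1 | r0:Mul1,r1:3,r2:7,r3:Mul2,r4:7,r5:1
c6: issue ADD r4<-Add1 | r0:Mul1,r1:3,r2:7,r3:Mul2,r4:Add1,r5:1
c7: stall | r0:Mul1,r1:3,r2:7,r3:Mul2,r4:Add1,r5:1
c8: stall | r0:Mul1,r1:3,r2:7,r3:Mul2,r4:Add1,r5:1
c9: CDB Mul1=7; issue MUL r1<-Mul1 | r0:7,r1:Mul1,r2:7,r3:Mul2,r4:Add1,r5:1
c10: CDB Mul2=147 | r0:7,r1:Mul1,r2:7,r3:147,r4:Add1,r5:1
c11: CDB Add1=8 | r0:7,r1:Mul1,r2:7,r3:147,r4:8,r5:1
c12: - | r0:7,r1:Mul1,r2:7,r3:147,r4:8,r5:1
c13: - | r0:7,r1:Mul1,r2:7,r3:147,r4:8,r5:1

STATUS = TAG Mul1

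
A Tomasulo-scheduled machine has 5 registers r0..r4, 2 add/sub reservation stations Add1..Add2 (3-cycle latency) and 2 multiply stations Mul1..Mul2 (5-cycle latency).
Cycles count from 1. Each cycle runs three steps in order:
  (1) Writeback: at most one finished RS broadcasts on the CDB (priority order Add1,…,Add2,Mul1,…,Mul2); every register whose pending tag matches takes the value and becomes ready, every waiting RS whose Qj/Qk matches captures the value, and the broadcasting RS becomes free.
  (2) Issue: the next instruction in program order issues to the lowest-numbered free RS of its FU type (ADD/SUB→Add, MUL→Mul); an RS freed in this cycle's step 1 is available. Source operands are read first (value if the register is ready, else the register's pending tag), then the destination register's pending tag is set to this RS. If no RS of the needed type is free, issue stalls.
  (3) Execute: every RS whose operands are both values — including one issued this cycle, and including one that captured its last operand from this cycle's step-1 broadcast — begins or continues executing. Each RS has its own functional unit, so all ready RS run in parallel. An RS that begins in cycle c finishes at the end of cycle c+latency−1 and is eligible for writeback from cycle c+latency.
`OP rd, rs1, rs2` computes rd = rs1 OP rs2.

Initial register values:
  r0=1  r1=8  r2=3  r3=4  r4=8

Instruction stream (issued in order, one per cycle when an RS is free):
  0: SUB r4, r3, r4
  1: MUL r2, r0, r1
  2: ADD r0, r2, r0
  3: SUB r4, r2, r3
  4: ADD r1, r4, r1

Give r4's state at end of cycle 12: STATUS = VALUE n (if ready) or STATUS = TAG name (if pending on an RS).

c1: issue SUB r4<-Add1 | r0:1,r1:8,r2:3,r3:4,r4:Add1
c2: issue MUL r2<-Mul1 | r0:1,r1:8,r2:Mul1,r3:4,r4:Add1
c3: issue ADD r0<-Add2 | r0:Add2,r1:8,r2:Mul1,r3:4,r4:Add1
c4: CDB Add1=-4; issue SUB r4<-Add1 | r0:Add2,r1:8,r2:Mul1,r3:4,r4:Add1
c5: stall | r0:Add2,r1:8,r2:Mul1,r3:4,r4:Add1
c6: stall | r0:Add2,r1:8,r2:Mul1,r3:4,r4:Add1
c7: CDB Mul1=8; stall | r0:Add2,r1:8,r2:8,r3:4,r4:Add1
c8: stall | r0:Add2,r1:8,r2:8,r3:4,r4:Add1
c9: stall | r0:Add2,r1:8,r2:8,r3:4,r4:Add1
c10: CDB Add1=4; issue ADD r1<-Add1 | r0:Add2,r1:Add1,r2:8,r3:4,r4:4
c11: CDB Add2=9 | r0:9,r1:Add1,r2:8,r3:4,r4:4
c12: - | r0:9,r1:Add1,r2:8,r3:4,r4:4

STATUS = VALUE 4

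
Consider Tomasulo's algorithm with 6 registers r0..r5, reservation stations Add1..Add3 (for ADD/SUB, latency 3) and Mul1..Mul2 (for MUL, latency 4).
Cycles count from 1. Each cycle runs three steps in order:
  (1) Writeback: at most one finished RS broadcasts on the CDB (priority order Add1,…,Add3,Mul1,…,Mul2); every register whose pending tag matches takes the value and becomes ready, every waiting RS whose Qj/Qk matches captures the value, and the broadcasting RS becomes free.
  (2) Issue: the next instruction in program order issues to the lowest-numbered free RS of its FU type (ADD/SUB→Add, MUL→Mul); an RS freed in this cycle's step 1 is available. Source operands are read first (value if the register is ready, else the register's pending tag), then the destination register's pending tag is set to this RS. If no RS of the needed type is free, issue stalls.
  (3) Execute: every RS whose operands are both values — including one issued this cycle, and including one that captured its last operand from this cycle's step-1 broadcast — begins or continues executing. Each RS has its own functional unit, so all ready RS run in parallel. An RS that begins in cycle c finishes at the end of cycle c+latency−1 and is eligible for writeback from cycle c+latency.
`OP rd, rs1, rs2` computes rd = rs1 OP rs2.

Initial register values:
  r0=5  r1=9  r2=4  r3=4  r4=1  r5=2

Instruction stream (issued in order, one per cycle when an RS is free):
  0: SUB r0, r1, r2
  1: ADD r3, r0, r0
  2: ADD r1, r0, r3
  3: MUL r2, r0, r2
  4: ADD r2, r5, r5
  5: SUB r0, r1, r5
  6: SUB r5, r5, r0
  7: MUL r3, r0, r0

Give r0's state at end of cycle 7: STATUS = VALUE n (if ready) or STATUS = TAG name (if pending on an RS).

STATUS = TAG Add2

cycle 1: issue SUB r0<-Add1 // r0:Add1,r1:9,r2:4,r3:4,r4:1,r5:2
cycle 2: issue ADD r3<-Add2 // r0:Add1,r1:9,r2:4,r3:Add2,r4:1,r5:2
cycle 3: issue ADD r1<-Add3 // r0:Add1,r1:Add3,r2:4,r3:Add2,r4:1,r5:2
cycle 4: CDB Add1=5; issue MUL r2<-Mul1 // r0:5,r1:Add3,r2:Mul1,r3:Add2,r4:1,r5:2
cycle 5: issue ADD r2<-Add1 // r0:5,r1:Add3,r2:Add1,r3:Add2,r4:1,r5:2
cycle 6: stall // r0:5,r1:Add3,r2:Add1,r3:Add2,r4:1,r5:2
cycle 7: CDB Add2=10; issue SUB r0<-Add2 // r0:Add2,r1:Add3,r2:Add1,r3:10,r4:1,r5:2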